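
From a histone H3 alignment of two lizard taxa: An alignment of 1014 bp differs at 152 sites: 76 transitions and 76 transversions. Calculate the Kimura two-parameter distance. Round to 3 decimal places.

0.168

P = 76/1014 ≈ 0.074951 and Q = 76/1014 ≈ 0.074951.
Under the Kimura two-parameter model, d = −½ ln(1 − 2P − Q) − ¼ ln(1 − 2Q).
1 − 2P − Q = 0.775147, giving −½ ln(0.775147) = 0.127351.
1 − 2Q = 0.850098, giving −¼ ln(0.850098) = 0.040601.
d = 0.127351 + 0.040601 = 0.167952.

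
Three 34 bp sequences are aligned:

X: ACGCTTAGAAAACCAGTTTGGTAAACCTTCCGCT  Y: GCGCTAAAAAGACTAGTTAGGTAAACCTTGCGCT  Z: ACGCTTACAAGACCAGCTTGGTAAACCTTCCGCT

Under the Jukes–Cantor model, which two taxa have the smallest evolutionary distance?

X and Z

X–Y: 7/34 differ, p = 0.206, d = 0.241.
X–Z: 3/34 differ, p = 0.088, d = 0.094.
Y–Z: 7/34 differ, p = 0.206, d = 0.241.
The smallest distance is between X and Z.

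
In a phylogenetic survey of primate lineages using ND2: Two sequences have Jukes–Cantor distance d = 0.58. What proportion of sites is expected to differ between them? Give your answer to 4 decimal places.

0.4039

p = (3/4)(1 − e^(−4d/3)) = 0.75 × (1 − e^(-0.773333)) = 0.75 × (1 − 0.461472) = 0.403896.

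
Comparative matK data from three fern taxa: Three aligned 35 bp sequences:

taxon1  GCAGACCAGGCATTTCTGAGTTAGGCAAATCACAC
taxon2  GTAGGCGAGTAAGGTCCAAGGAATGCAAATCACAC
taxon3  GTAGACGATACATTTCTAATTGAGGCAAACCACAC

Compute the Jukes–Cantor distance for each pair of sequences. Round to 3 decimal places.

taxon1–taxon2: 12/35 sites differ → p ≈ 0.342857, d = −0.75 ln(1 − 0.457143) = 0.458182 ≈ 0.458.
taxon1–taxon3: 8/35 sites differ → p ≈ 0.228571, d = −0.75 ln(1 − 0.304761) = 0.272625 ≈ 0.273.
taxon2–taxon3: 12/35 sites differ → p ≈ 0.342857, d = −0.75 ln(1 − 0.457143) = 0.458182 ≈ 0.458.

d(taxon1,taxon2) = 0.458, d(taxon1,taxon3) = 0.273, d(taxon2,taxon3) = 0.458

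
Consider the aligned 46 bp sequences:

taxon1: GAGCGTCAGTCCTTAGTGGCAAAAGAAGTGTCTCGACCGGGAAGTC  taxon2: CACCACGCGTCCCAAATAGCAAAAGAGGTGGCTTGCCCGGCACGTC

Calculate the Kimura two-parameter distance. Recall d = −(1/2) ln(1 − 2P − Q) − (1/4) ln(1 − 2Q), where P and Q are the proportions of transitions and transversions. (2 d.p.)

Of 46 sites, 7 differences are transitions and 9 are transversions, so P = 7/46 ≈ 0.152174 and Q = 9/46 ≈ 0.195652.
Under the Kimura two-parameter model, d = −½ ln(1 − 2P − Q) − ¼ ln(1 − 2Q).
1 − 2P − Q = 0.5, giving −½ ln(0.5) = 0.346574.
1 − 2Q = 0.608696, giving −¼ ln(0.608696) = 0.124109.
d = 0.346574 + 0.124109 = 0.470683.

0.47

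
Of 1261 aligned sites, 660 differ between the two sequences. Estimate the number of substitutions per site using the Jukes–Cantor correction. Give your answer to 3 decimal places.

p = 660/1261 ≈ 0.523394.
d = −(3/4) ln(1 − 4p/3) = −0.75 ln(1 − 0.697859) = −0.75 ln(0.302141)
  = −0.75 × (-1.196861) = 0.897646 substitutions/site.

0.898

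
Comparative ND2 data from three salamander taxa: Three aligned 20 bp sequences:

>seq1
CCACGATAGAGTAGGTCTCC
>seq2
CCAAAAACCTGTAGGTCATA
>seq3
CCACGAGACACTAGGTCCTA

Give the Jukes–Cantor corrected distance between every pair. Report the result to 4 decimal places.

d(seq1,seq2) = 0.6872, d(seq1,seq3) = 0.3831, d(seq2,seq3) = 0.4715

seq1–seq2: 9/20 sites differ → p = 0.45, d = −0.75 ln(1 − 0.6) = 0.687218 ≈ 0.6872.
seq1–seq3: 6/20 sites differ → p = 0.3, d = −0.75 ln(1 − 0.4) = 0.383119 ≈ 0.3831.
seq2–seq3: 7/20 sites differ → p = 0.35, d = −0.75 ln(1 − 0.466667) = 0.471457 ≈ 0.4715.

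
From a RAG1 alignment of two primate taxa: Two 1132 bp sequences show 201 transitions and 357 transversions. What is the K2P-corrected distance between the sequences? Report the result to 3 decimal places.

P = 201/1132 ≈ 0.177562 and Q = 357/1132 ≈ 0.315371.
Under the Kimura two-parameter model, d = −½ ln(1 − 2P − Q) − ¼ ln(1 − 2Q).
1 − 2P − Q = 0.329505, giving −½ ln(0.329505) = 0.555082.
1 − 2Q = 0.369258, giving −¼ ln(0.369258) = 0.249065.
d = 0.555082 + 0.249065 = 0.804147.

0.804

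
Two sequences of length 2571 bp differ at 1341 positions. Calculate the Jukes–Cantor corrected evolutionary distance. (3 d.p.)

p = 1341/2571 ≈ 0.521587.
d = −(3/4) ln(1 − 4p/3) = −0.75 ln(1 − 0.695449) = −0.75 ln(0.304551)
  = −0.75 × (-1.188917) = 0.891688 substitutions/site.

0.892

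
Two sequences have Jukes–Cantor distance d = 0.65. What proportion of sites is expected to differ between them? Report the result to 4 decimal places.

0.4347

p = (3/4)(1 − e^(−4d/3)) = 0.75 × (1 − e^(-0.866667)) = 0.75 × (1 − 0.420350) = 0.434738.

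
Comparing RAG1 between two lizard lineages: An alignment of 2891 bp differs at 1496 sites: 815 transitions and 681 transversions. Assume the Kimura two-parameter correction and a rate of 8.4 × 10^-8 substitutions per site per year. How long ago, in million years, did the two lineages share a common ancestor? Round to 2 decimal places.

P = 815/2891 ≈ 0.281909 and Q = 681/2891 ≈ 0.235559.
Under the Kimura two-parameter model, d = −½ ln(1 − 2P − Q) − ¼ ln(1 − 2Q).
1 − 2P − Q = 0.200623, giving −½ ln(0.200623) = 0.803164.
1 − 2Q = 0.528882, giving −¼ ln(0.528882) = 0.159247.
d = 0.803164 + 0.159247 = 0.962411.
Under a molecular clock d = 2μt, so t = d/(2μ) = 0.962411 / (2 × 8.4 × 10^-8) = 5.73 million years.

5.73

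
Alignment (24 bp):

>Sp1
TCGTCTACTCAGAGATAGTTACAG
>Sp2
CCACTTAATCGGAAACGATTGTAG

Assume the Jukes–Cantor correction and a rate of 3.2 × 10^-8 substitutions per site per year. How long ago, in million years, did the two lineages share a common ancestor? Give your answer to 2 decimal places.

The sequences differ at 12 of 24 sites, so p = 12/24 = 0.5.
d = −(3/4) ln(1 − 4p/3) = −0.75 ln(1 − 0.666667) = −0.75 ln(0.333333)
  = −0.75 × (-1.098613) = 0.823960 substitutions/site.
Under a molecular clock d = 2μt, so t = d/(2μ) = 0.823960 / (2 × 3.2 × 10^-8) = 12.87 million years.

12.87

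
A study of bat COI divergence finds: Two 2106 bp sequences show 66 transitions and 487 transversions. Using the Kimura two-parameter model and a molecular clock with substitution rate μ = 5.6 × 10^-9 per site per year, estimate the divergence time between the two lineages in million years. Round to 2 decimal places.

29.39

P = 66/2106 ≈ 0.031339 and Q = 487/2106 ≈ 0.231244.
Under the Kimura two-parameter model, d = −½ ln(1 − 2P − Q) − ¼ ln(1 − 2Q).
1 − 2P − Q = 0.706078, giving −½ ln(0.706078) = 0.174015.
1 − 2Q = 0.537512, giving −¼ ln(0.537512) = 0.155201.
d = 0.174015 + 0.155201 = 0.329216.
Under a molecular clock d = 2μt, so t = d/(2μ) = 0.329216 / (2 × 5.6 × 10^-9) = 29.39 million years.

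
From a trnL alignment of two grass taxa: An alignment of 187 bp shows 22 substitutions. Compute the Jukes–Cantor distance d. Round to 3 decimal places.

p = 22/187 ≈ 0.117647.
d = −(3/4) ln(1 − 4p/3) = −0.75 ln(1 − 0.156863) = −0.75 ln(0.843137)
  = −0.75 × (-0.170626) = 0.127970 substitutions/site.

0.128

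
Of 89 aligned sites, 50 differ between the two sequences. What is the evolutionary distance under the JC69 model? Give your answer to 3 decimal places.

1.037

p = 50/89 ≈ 0.561798.
d = −(3/4) ln(1 − 4p/3) = −0.75 ln(1 − 0.749064) = −0.75 ln(0.250936)
  = −0.75 × (-1.382557) = 1.036918 substitutions/site.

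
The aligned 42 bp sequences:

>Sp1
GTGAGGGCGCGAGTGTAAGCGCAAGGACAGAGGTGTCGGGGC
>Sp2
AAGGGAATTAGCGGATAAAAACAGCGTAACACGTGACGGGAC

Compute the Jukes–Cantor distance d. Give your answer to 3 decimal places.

0.899

The sequences differ at 22 of 42 sites, so p = 22/42 ≈ 0.52381.
d = −(3/4) ln(1 − 4p/3) = −0.75 ln(1 − 0.698413) = −0.75 ln(0.301587)
  = −0.75 × (-1.198697) = 0.899023 substitutions/site.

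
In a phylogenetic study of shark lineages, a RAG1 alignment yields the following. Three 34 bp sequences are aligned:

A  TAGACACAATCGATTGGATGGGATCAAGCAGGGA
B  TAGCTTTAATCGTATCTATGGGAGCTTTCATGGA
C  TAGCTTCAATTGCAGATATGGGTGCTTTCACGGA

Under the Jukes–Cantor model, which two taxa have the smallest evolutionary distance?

B and C

A–B: 13/34 differ, p = 0.382, d = 0.535.
A–C: 15/34 differ, p = 0.441, d = 0.665.
B–C: 7/34 differ, p = 0.206, d = 0.241.
The smallest distance is between B and C.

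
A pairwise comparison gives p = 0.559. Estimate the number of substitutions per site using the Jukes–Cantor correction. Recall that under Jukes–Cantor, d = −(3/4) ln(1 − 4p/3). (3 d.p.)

d = −(3/4) ln(1 − 4p/3) = −0.75 ln(1 − 0.745333) = −0.75 ln(0.254667)
  = −0.75 × (-1.367798) = 1.025849 substitutions/site.

1.026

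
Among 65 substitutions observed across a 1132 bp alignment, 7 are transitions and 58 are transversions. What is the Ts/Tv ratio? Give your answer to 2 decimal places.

R = 7/58 = 0.120689… ≈ 0.12 (to 2 d.p.).

0.12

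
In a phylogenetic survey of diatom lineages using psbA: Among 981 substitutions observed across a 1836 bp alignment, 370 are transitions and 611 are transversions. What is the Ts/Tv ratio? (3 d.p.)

R = 370/611 = 0.605564… ≈ 0.606 (to 3 d.p.).

0.606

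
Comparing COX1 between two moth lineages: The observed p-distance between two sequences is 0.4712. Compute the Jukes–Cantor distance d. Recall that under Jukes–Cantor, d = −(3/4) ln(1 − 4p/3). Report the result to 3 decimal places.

0.742

d = −(3/4) ln(1 − 4p/3) = −0.75 ln(1 − 0.628267) = −0.75 ln(0.371733)
  = −0.75 × (-0.989579) = 0.742184 substitutions/site.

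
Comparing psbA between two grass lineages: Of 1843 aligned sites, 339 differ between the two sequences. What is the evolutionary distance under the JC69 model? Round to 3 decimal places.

0.211

p = 339/1843 ≈ 0.183939.
d = −(3/4) ln(1 − 4p/3) = −0.75 ln(1 − 0.245252) = −0.75 ln(0.754748)
  = −0.75 × (-0.281371) = 0.211028 substitutions/site.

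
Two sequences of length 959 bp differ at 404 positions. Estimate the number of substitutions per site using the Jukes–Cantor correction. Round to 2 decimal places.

0.62

p = 404/959 ≈ 0.421272.
d = −(3/4) ln(1 − 4p/3) = −0.75 ln(1 − 0.561696) = −0.75 ln(0.438304)
  = −0.75 × (-0.824843) = 0.618632 substitutions/site.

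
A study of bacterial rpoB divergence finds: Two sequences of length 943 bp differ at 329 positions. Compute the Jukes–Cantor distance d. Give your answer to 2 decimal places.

0.47

p = 329/943 ≈ 0.348887.
d = −(3/4) ln(1 − 4p/3) = −0.75 ln(1 − 0.465183) = −0.75 ln(0.534817)
  = −0.75 × (-0.625831) = 0.469373 substitutions/site.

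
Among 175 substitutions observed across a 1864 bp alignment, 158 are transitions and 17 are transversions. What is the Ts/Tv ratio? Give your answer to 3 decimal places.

R = 158/17 = 9.294117… ≈ 9.294 (to 3 d.p.).

9.294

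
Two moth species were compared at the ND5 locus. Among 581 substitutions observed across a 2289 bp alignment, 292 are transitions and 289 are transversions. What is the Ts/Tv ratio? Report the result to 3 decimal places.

1.010

R = 292/289 = 1.010380… ≈ 1.010 (to 3 d.p.).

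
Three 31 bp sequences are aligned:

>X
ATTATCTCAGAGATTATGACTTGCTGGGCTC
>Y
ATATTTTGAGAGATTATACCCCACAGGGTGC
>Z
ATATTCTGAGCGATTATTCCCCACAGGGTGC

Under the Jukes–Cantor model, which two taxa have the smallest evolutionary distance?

Y and Z

X–Y: 12/31 differ, p = 0.387, d = 0.544.
X–Z: 12/31 differ, p = 0.387, d = 0.544.
Y–Z: 3/31 differ, p = 0.097, d = 0.104.
The smallest distance is between Y and Z.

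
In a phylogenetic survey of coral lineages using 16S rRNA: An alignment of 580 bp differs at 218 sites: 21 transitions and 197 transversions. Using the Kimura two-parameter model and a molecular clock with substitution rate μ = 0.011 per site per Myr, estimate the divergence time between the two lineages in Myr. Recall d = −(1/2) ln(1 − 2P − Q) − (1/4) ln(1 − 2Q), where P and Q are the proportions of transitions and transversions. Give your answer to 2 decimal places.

25.00

P = 21/580 ≈ 0.036207 and Q = 197/580 ≈ 0.339655.
Under the Kimura two-parameter model, d = −½ ln(1 − 2P − Q) − ¼ ln(1 − 2Q).
1 − 2P − Q = 0.587931, giving −½ ln(0.587931) = 0.265573.
1 − 2Q = 0.32069, giving −¼ ln(0.32069) = 0.284320.
d = 0.265573 + 0.284320 = 0.549893.
Under a molecular clock d = 2μt, so t = d/(2μ) = 0.549893 / (2 × 0.011) = 25.00 Myr.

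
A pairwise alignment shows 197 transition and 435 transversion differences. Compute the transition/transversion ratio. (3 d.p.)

R = 197/435 = 0.452873… ≈ 0.453 (to 3 d.p.).

0.453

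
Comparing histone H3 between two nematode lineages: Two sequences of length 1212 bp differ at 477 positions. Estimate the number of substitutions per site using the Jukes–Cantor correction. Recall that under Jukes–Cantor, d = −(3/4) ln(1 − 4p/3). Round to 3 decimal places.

p = 477/1212 ≈ 0.393564.
d = −(3/4) ln(1 − 4p/3) = −0.75 ln(1 − 0.524752) = −0.75 ln(0.475248)
  = −0.75 × (-0.743919) = 0.557939 substitutions/site.

0.558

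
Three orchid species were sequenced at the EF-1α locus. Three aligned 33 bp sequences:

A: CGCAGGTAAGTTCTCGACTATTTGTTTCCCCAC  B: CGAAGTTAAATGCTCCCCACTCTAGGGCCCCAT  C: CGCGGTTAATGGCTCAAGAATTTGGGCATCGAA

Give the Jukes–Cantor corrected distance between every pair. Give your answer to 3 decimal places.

d(A,B) = 0.625, d(A,C) = 0.699, d(B,C) = 0.699

A–B: 14/33 sites differ → p ≈ 0.424242, d = −0.75 ln(1 − 0.565656) = 0.625439 ≈ 0.625.
A–C: 15/33 sites differ → p ≈ 0.454545, d = −0.75 ln(1 − 0.60606) = 0.698667 ≈ 0.699.
B–C: 15/33 sites differ → p ≈ 0.454545, d = −0.75 ln(1 − 0.60606) = 0.698667 ≈ 0.699.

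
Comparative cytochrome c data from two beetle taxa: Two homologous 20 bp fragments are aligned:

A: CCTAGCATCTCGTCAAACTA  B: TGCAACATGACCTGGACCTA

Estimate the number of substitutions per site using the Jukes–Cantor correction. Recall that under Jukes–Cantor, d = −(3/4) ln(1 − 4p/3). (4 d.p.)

0.8240

The sequences differ at 10 of 20 sites (1, 2, 3, 5, 9, 10, 12, 14, 15, 17), so p = 10/20 = 0.5.
d = −(3/4) ln(1 − 4p/3) = −0.75 ln(1 − 0.666667) = −0.75 ln(0.333333)
  = −0.75 × (-1.098613) = 0.823960 substitutions/site.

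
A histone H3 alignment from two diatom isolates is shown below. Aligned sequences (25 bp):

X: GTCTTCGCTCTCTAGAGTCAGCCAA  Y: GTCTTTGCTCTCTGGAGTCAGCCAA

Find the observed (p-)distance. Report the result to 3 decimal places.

The sequences differ at 2 of 25 positions (sites 6, 14).
p = 2/25 = 0.080.

0.080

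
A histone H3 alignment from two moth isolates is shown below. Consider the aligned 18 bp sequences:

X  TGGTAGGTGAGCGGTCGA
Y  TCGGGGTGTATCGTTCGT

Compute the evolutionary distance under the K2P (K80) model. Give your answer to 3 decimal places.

Of 18 sites, 1 differences are transitions and 8 are transversions, so P = 1/18 ≈ 0.055556 and Q = 8/18 ≈ 0.444444.
Under the Kimura two-parameter model, d = −½ ln(1 − 2P − Q) − ¼ ln(1 − 2Q).
1 − 2P − Q = 0.444444, giving −½ ln(0.444444) = 0.405466.
1 − 2Q = 0.111112, giving −¼ ln(0.111112) = 0.549304.
d = 0.405466 + 0.549304 = 0.954770.

0.955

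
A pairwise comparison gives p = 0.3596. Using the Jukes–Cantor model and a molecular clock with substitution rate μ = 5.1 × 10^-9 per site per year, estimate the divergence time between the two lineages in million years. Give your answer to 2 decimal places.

d = −(3/4) ln(1 − 4p/3) = −0.75 ln(1 − 0.479467) = −0.75 ln(0.520533)
  = −0.75 × (-0.652902) = 0.489677 substitutions/site.
Under a molecular clock d = 2μt, so t = d/(2μ) = 0.489677 / (2 × 5.1 × 10^-9) = 48.01 million years.

48.01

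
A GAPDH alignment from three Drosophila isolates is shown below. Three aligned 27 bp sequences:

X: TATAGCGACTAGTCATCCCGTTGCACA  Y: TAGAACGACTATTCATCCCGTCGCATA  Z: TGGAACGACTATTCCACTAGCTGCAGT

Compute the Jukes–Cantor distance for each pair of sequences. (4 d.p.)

d(X,Y) = 0.2127, d(X,Z) = 0.5876, d(Y,Z) = 0.4408

X–Y: 5/27 sites differ → p ≈ 0.185185, d = −0.75 ln(1 − 0.246913) = 0.212681 ≈ 0.2127.
X–Z: 11/27 sites differ → p ≈ 0.407407, d = −0.75 ln(1 − 0.543209) = 0.587647 ≈ 0.5876.
Y–Z: 9/27 sites differ → p ≈ 0.333333, d = −0.75 ln(1 − 0.444444) = 0.440839 ≈ 0.4408.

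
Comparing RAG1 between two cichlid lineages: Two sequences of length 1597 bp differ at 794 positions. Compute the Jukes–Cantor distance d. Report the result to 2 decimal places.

0.82

p = 794/1597 ≈ 0.497182.
d = −(3/4) ln(1 − 4p/3) = −0.75 ln(1 − 0.662909) = −0.75 ln(0.337091)
  = −0.75 × (-1.087402) = 0.815552 substitutions/site.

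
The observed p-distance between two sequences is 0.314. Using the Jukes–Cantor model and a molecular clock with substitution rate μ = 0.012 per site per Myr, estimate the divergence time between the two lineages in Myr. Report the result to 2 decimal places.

d = −(3/4) ln(1 − 4p/3) = −0.75 ln(1 − 0.418667) = −0.75 ln(0.581333)
  = −0.75 × (-0.542432) = 0.406824 substitutions/site.
Under a molecular clock d = 2μt, so t = d/(2μ) = 0.406824 / (2 × 0.012) = 16.95 Myr.

16.95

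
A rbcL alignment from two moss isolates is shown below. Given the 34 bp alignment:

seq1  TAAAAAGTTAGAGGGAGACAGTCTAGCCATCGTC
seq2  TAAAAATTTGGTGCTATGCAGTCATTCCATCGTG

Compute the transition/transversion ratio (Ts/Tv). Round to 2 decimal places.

Transitions are A↔G and C↔T; transversions are all other mismatches.
Transitions: 2. Transversions: 9.
R = 2/9 = 0.222222… ≈ 0.22 (to 2 d.p.).

0.22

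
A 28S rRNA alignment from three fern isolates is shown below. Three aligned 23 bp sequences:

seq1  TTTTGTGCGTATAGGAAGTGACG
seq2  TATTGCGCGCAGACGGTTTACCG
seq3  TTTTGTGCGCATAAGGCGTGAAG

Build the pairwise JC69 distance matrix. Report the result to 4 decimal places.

d(seq1,seq2) = 0.6501, d(seq1,seq3) = 0.2567, d(seq2,seq3) = 0.5532

seq1–seq2: 10/23 sites differ → p ≈ 0.434783, d = −0.75 ln(1 − 0.579711) = 0.650110 ≈ 0.6501.
seq1–seq3: 5/23 sites differ → p ≈ 0.217391, d = −0.75 ln(1 − 0.289855) = 0.256715 ≈ 0.2567.
seq2–seq3: 9/23 sites differ → p ≈ 0.391304, d = −0.75 ln(1 − 0.521739) = 0.553199 ≈ 0.5532.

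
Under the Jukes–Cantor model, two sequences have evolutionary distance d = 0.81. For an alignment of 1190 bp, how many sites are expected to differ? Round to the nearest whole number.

589

Invert JC69: p = (3/4)(1 − e^(−4d/3)) = 0.75 × (1 − e^(-1.08)) = 0.75 × (1 − 0.339596) = 0.495303.
Expected differing sites = pL ≈ 0.495303 × 1190 = 589.41057 ≈ 589.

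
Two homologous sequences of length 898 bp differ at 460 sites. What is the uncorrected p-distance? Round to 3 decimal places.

p = 460/898 = 0.512249… ≈ 0.512 (to 3 d.p.).

0.512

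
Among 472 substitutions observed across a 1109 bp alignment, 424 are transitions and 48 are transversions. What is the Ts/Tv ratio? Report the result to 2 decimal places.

R = 424/48 = 8.833333… ≈ 8.83 (to 2 d.p.).

8.83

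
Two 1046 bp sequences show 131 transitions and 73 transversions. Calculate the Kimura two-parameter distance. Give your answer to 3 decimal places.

0.231

P = 131/1046 ≈ 0.125239 and Q = 73/1046 ≈ 0.06979.
Under the Kimura two-parameter model, d = −½ ln(1 − 2P − Q) − ¼ ln(1 − 2Q).
1 − 2P − Q = 0.679732, giving −½ ln(0.679732) = 0.193028.
1 − 2Q = 0.86042, giving −¼ ln(0.86042) = 0.037584.
d = 0.193028 + 0.037584 = 0.230612.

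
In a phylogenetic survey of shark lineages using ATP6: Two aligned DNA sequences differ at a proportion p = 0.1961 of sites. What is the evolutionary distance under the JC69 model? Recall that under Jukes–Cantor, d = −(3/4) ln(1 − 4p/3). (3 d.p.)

d = −(3/4) ln(1 − 4p/3) = −0.75 ln(1 − 0.261467) = −0.75 ln(0.738533)
  = −0.75 × (-0.303089) = 0.227317 substitutions/site.

0.227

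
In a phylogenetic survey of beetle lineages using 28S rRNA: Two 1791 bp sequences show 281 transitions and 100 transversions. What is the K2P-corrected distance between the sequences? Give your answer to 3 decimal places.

P = 281/1791 ≈ 0.156896 and Q = 100/1791 ≈ 0.055835.
Under the Kimura two-parameter model, d = −½ ln(1 − 2P − Q) − ¼ ln(1 − 2Q).
1 − 2P − Q = 0.630373, giving −½ ln(0.630373) = 0.230722.
1 − 2Q = 0.88833, giving −¼ ln(0.88833) = 0.029603.
d = 0.230722 + 0.029603 = 0.260325.

0.260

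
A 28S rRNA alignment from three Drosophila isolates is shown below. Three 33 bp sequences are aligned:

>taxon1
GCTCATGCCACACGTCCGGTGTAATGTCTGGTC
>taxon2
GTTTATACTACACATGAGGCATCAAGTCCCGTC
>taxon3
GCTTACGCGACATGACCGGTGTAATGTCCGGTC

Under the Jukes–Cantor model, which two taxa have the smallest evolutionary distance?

taxon1 and taxon3

taxon1–taxon2: 13/33 differ, p = 0.394, d = 0.559.
taxon1–taxon3: 6/33 differ, p = 0.182, d = 0.208.
taxon2–taxon3: 14/33 differ, p = 0.424, d = 0.625.
The smallest distance is between taxon1 and taxon3.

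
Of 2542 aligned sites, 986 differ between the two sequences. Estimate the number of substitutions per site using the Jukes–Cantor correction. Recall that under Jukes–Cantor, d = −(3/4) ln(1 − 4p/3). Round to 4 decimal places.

p = 986/2542 ≈ 0.387884.
d = −(3/4) ln(1 − 4p/3) = −0.75 ln(1 − 0.517179) = −0.75 ln(0.482821)
  = −0.75 × (-0.728109) = 0.546082 substitutions/site.

0.5461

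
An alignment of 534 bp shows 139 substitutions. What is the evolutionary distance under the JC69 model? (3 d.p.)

0.320

p = 139/534 ≈ 0.2603.
d = −(3/4) ln(1 − 4p/3) = −0.75 ln(1 − 0.347067) = −0.75 ln(0.652933)
  = −0.75 × (-0.426281) = 0.319711 substitutions/site.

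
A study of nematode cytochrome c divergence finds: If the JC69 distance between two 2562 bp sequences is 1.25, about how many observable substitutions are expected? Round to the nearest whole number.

Invert JC69: p = (3/4)(1 − e^(−4d/3)) = 0.75 × (1 − e^(-1.666667)) = 0.75 × (1 − 0.188876) = 0.608343.
Expected differing sites = pL ≈ 0.608343 × 2562 = 1558.574766 ≈ 1559.

1559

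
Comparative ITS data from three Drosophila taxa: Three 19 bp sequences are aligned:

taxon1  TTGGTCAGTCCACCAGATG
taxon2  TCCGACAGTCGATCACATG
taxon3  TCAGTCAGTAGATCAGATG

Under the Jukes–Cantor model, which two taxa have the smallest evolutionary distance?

taxon1–taxon2: 6/19 differ, p = 0.316, d = 0.410.
taxon1–taxon3: 5/19 differ, p = 0.263, d = 0.324.
taxon2–taxon3: 4/19 differ, p = 0.211, d = 0.247.
The smallest distance is between taxon2 and taxon3.

taxon2 and taxon3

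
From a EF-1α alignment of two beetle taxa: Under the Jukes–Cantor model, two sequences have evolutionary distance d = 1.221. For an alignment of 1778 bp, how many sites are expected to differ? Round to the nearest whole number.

Invert JC69: p = (3/4)(1 − e^(−4d/3)) = 0.75 × (1 − e^(-1.628)) = 0.75 × (1 − 0.196322) = 0.602759.
Expected differing sites = pL ≈ 0.602759 × 1778 = 1071.705502 ≈ 1072.

1072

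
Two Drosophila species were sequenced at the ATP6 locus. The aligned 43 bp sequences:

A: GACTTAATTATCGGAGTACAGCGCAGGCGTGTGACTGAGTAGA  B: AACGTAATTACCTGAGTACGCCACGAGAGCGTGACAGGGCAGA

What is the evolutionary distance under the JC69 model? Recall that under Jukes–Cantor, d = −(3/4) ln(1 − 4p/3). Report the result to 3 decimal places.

The sequences differ at 14 of 43 sites, so p = 14/43 ≈ 0.325581.
d = −(3/4) ln(1 − 4p/3) = −0.75 ln(1 − 0.434108) = −0.75 ln(0.565892)
  = −0.75 × (-0.569352) = 0.427014 substitutions/site.

0.427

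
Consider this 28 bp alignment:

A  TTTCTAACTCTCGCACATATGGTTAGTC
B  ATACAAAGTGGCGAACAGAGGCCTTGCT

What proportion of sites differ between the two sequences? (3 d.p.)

The sequences differ at 14 of 28 positions.
p = 14/28 = 0.500.

0.500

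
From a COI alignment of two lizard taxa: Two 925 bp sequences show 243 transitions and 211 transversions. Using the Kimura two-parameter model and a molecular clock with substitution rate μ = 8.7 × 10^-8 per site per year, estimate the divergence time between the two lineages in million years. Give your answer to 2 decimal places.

P = 243/925 ≈ 0.262703 and Q = 211/925 ≈ 0.228108.
Under the Kimura two-parameter model, d = −½ ln(1 − 2P − Q) − ¼ ln(1 − 2Q).
1 − 2P − Q = 0.246486, giving −½ ln(0.246486) = 0.700225.
1 − 2Q = 0.543784, giving −¼ ln(0.543784) = 0.152301.
d = 0.700225 + 0.152301 = 0.852526.
Under a molecular clock d = 2μt, so t = d/(2μ) = 0.852526 / (2 × 8.7 × 10^-8) = 4.90 million years.

4.90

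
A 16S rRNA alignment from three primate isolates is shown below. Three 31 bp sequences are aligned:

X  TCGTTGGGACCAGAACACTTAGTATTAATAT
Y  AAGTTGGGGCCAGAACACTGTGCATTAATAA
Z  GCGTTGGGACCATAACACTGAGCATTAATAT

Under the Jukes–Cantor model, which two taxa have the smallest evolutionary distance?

X–Y: 7/31 differ, p = 0.226, d = 0.269.
X–Z: 4/31 differ, p = 0.129, d = 0.142.
Y–Z: 6/31 differ, p = 0.194, d = 0.224.
The smallest distance is between X and Z.

X and Z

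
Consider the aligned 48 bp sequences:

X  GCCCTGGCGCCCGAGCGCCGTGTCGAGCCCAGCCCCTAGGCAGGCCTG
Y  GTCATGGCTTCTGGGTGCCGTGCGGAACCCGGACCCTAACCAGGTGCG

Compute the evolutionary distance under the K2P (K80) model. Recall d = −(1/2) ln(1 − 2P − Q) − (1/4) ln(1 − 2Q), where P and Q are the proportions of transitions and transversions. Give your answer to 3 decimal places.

0.510

Of 48 sites, 11 differences are transitions and 6 are transversions, so P = 11/48 ≈ 0.229167 and Q = 6/48 = 0.125.
Under the Kimura two-parameter model, d = −½ ln(1 − 2P − Q) − ¼ ln(1 − 2Q).
1 − 2P − Q = 0.416666, giving −½ ln(0.416666) = 0.437735.
1 − 2Q = 0.75, giving −¼ ln(0.75) = 0.071921.
d = 0.437735 + 0.071921 = 0.509656.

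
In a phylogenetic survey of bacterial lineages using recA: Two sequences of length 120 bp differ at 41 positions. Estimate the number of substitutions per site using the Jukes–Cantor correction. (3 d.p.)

p = 41/120 ≈ 0.341667.
d = −(3/4) ln(1 − 4p/3) = −0.75 ln(1 − 0.455556) = −0.75 ln(0.544444)
  = −0.75 × (-0.607990) = 0.455993 substitutions/site.

0.456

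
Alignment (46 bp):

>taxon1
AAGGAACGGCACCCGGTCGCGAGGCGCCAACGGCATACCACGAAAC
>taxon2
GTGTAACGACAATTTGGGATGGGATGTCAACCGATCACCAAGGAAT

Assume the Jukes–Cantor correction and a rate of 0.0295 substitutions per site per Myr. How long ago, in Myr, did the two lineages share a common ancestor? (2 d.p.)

The sequences differ at 23 of 46 sites, so p = 23/46 = 0.5.
d = −(3/4) ln(1 − 4p/3) = −0.75 ln(1 − 0.666667) = −0.75 ln(0.333333)
  = −0.75 × (-1.098613) = 0.823960 substitutions/site.
Under a molecular clock d = 2μt, so t = d/(2μ) = 0.823960 / (2 × 0.0295) = 13.97 Myr.

13.97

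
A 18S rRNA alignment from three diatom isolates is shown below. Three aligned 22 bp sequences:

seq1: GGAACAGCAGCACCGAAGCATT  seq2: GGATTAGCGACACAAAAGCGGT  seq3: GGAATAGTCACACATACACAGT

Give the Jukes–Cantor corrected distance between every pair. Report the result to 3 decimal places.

seq1–seq2: 8/22 sites differ → p ≈ 0.363636, d = −0.75 ln(1 − 0.484848) = 0.497470 ≈ 0.497.
seq1–seq3: 9/22 sites differ → p ≈ 0.409091, d = −0.75 ln(1 − 0.545455) = 0.591344 ≈ 0.591.
seq2–seq3: 7/22 sites differ → p ≈ 0.318182, d = −0.75 ln(1 − 0.424243) = 0.414052 ≈ 0.414.

d(seq1,seq2) = 0.497, d(seq1,seq3) = 0.591, d(seq2,seq3) = 0.414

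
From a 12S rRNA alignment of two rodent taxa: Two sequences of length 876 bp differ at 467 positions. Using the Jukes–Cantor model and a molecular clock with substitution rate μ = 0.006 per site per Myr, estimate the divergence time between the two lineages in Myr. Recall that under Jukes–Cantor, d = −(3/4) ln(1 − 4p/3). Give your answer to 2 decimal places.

77.54

p = 467/876 ≈ 0.533105.
d = −(3/4) ln(1 − 4p/3) = −0.75 ln(1 − 0.710807) = −0.75 ln(0.289193)
  = −0.75 × (-1.240661) = 0.930496 substitutions/site.
Under a molecular clock d = 2μt, so t = d/(2μ) = 0.930496 / (2 × 0.006) = 77.54 Myr.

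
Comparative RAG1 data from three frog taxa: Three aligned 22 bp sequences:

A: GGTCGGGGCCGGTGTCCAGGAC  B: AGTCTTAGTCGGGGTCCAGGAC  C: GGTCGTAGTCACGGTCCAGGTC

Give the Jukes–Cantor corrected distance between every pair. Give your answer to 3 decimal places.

A–B: 6/22 sites differ → p ≈ 0.272727, d = −0.75 ln(1 − 0.363636) = 0.338988 ≈ 0.339.
A–C: 7/22 sites differ → p ≈ 0.318182, d = −0.75 ln(1 − 0.424243) = 0.414052 ≈ 0.414.
B–C: 5/22 sites differ → p ≈ 0.227273, d = −0.75 ln(1 − 0.303031) = 0.270761 ≈ 0.271.

d(A,B) = 0.339, d(A,C) = 0.414, d(B,C) = 0.271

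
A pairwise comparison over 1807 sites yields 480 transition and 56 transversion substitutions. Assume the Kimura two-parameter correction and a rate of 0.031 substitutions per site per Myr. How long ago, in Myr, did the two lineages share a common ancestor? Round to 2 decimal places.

P = 480/1807 ≈ 0.265634 and Q = 56/1807 ≈ 0.030991.
Under the Kimura two-parameter model, d = −½ ln(1 − 2P − Q) − ¼ ln(1 − 2Q).
1 − 2P − Q = 0.437741, giving −½ ln(0.437741) = 0.413064.
1 − 2Q = 0.938018, giving −¼ ln(0.938018) = 0.015997.
d = 0.413064 + 0.015997 = 0.429061.
Under a molecular clock d = 2μt, so t = d/(2μ) = 0.429061 / (2 × 0.031) = 6.92 Myr.

6.92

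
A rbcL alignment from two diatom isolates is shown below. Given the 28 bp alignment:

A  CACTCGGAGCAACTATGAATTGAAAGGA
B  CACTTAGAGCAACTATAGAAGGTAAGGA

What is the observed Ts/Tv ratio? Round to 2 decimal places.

Transitions are A↔G and C↔T; transversions are all other mismatches.
Transitions: 4. Transversions: 3.
R = 4/3 = 1.333333… ≈ 1.33 (to 2 d.p.).

1.33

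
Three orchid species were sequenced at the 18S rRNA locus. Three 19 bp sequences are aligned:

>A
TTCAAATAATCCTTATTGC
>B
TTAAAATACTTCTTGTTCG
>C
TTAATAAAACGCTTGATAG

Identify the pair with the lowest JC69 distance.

A and B

A–B: 6/19 differ, p = 0.316, d = 0.410.
A–C: 9/19 differ, p = 0.474, d = 0.749.
B–C: 7/19 differ, p = 0.368, d = 0.507.
The smallest distance is between A and B.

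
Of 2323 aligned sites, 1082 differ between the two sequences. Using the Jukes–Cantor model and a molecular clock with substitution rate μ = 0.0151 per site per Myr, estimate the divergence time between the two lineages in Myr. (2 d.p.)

p = 1082/2323 ≈ 0.465777.
d = −(3/4) ln(1 − 4p/3) = −0.75 ln(1 − 0.621036) = −0.75 ln(0.378964)
  = −0.75 × (-0.970314) = 0.727736 substitutions/site.
Under a molecular clock d = 2μt, so t = d/(2μ) = 0.727736 / (2 × 0.0151) = 24.10 Myr.

24.10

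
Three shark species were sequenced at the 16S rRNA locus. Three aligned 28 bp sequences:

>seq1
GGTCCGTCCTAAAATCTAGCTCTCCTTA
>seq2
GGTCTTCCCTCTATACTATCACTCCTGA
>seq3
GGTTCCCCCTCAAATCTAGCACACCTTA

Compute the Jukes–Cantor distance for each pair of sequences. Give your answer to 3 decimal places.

d(seq1,seq2) = 0.485, d(seq1,seq3) = 0.252, d(seq2,seq3) = 0.420

seq1–seq2: 10/28 sites differ → p ≈ 0.357143, d = −0.75 ln(1 − 0.476191) = 0.484971 ≈ 0.485.
seq1–seq3: 6/28 sites differ → p ≈ 0.214286, d = −0.75 ln(1 − 0.285715) = 0.252355 ≈ 0.252.
seq2–seq3: 9/28 sites differ → p ≈ 0.321429, d = −0.75 ln(1 − 0.428572) = 0.419713 ≈ 0.420.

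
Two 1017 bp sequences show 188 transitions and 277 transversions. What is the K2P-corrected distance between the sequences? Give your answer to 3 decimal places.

P = 188/1017 ≈ 0.184857 and Q = 277/1017 ≈ 0.27237.
Under the Kimura two-parameter model, d = −½ ln(1 − 2P − Q) − ¼ ln(1 − 2Q).
1 − 2P − Q = 0.357916, giving −½ ln(0.357916) = 0.513728.
1 − 2Q = 0.45526, giving −¼ ln(0.45526) = 0.196722.
d = 0.513728 + 0.196722 = 0.710450.

0.710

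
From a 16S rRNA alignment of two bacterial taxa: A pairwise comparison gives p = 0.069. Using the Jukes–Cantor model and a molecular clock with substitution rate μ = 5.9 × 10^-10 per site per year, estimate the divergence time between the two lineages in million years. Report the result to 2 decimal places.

d = −(3/4) ln(1 − 4p/3) = −0.75 ln(1 − 0.092) = −0.75 ln(0.908)
  = −0.75 × (-0.096511) = 0.072383 substitutions/site.
Under a molecular clock d = 2μt, so t = d/(2μ) = 0.072383 / (2 × 5.9 × 10^-10) = 61.34 million years.

61.34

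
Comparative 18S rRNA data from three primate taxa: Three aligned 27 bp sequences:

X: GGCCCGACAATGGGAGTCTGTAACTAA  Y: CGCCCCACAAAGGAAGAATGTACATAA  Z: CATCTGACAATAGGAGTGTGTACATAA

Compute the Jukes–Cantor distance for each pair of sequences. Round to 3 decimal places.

d(X,Y) = 0.377, d(X,Z) = 0.377, d(Y,Z) = 0.441

X–Y: 8/27 sites differ → p ≈ 0.296296, d = −0.75 ln(1 − 0.395061) = 0.376971 ≈ 0.377.
X–Z: 8/27 sites differ → p ≈ 0.296296, d = −0.75 ln(1 − 0.395061) = 0.376971 ≈ 0.377.
Y–Z: 9/27 sites differ → p ≈ 0.333333, d = −0.75 ln(1 − 0.444444) = 0.440839 ≈ 0.441.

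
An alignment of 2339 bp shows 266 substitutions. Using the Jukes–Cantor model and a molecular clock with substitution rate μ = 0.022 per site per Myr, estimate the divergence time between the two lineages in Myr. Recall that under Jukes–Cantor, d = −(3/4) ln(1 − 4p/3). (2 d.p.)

2.80

p = 266/2339 ≈ 0.113724.
d = −(3/4) ln(1 − 4p/3) = −0.75 ln(1 − 0.151632) = −0.75 ln(0.848368)
  = −0.75 × (-0.164441) = 0.123331 substitutions/site.
Under a molecular clock d = 2μt, so t = d/(2μ) = 0.123331 / (2 × 0.022) = 2.80 Myr.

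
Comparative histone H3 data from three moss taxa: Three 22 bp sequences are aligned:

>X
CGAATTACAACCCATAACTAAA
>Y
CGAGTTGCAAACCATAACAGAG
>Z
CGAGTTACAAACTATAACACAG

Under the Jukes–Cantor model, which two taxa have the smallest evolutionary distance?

Y and Z

X–Y: 6/22 differ, p = 0.273, d = 0.339.
X–Z: 6/22 differ, p = 0.273, d = 0.339.
Y–Z: 3/22 differ, p = 0.136, d = 0.151.
The smallest distance is between Y and Z.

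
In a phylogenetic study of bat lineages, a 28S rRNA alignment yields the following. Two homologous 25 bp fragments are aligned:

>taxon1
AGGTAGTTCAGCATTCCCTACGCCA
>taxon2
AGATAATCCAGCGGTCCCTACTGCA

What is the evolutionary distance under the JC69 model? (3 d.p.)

0.351

The sequences differ at 7 of 25 sites (3, 6, 8, 13, 14, 22, 23), so p = 7/25 = 0.28.
d = −(3/4) ln(1 − 4p/3) = −0.75 ln(1 − 0.373333) = −0.75 ln(0.626667)
  = −0.75 × (-0.467340) = 0.350505 substitutions/site.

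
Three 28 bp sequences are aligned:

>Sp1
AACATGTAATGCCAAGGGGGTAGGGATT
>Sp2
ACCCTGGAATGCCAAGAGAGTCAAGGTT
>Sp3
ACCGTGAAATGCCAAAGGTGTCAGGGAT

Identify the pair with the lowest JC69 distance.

Sp1–Sp2: 9/28 differ, p = 0.321, d = 0.420.
Sp1–Sp3: 9/28 differ, p = 0.321, d = 0.420.
Sp2–Sp3: 7/28 differ, p = 0.250, d = 0.304.
The smallest distance is between Sp2 and Sp3.

Sp2 and Sp3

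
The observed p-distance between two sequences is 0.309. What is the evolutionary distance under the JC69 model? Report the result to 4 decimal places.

d = −(3/4) ln(1 − 4p/3) = −0.75 ln(1 − 0.412) = −0.75 ln(0.588)
  = −0.75 × (-0.531028) = 0.398271 substitutions/site.

0.3983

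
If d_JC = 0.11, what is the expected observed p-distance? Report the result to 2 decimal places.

p = (3/4)(1 − e^(−4d/3)) = 0.75 × (1 − e^(-0.146667)) = 0.75 × (1 − 0.863582) = 0.102314.

0.10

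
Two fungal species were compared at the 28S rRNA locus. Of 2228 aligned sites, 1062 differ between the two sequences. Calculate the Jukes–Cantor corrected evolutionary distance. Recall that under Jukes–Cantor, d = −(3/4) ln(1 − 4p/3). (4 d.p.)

0.7570

p = 1062/2228 ≈ 0.476661.
d = −(3/4) ln(1 − 4p/3) = −0.75 ln(1 − 0.635548) = −0.75 ln(0.364452)
  = −0.75 × (-1.009360) = 0.757020 substitutions/site.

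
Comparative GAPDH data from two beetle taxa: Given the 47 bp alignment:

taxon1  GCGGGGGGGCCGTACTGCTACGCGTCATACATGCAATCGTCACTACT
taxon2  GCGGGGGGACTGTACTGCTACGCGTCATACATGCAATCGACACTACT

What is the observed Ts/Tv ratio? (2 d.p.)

Transitions are A↔G and C↔T; transversions are all other mismatches.
Transitions: 2. Transversions: 1.
R = 2/1 = 2.00.

2.00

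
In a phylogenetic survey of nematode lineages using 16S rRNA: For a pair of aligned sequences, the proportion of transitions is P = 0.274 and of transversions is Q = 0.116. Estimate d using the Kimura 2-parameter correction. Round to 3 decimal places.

Under the Kimura two-parameter model, d = −½ ln(1 − 2P − Q) − ¼ ln(1 − 2Q).
1 − 2P − Q = 0.336, giving −½ ln(0.336) = 0.545322.
1 − 2Q = 0.768, giving −¼ ln(0.768) = 0.065991.
d = 0.545322 + 0.065991 = 0.611313.

0.611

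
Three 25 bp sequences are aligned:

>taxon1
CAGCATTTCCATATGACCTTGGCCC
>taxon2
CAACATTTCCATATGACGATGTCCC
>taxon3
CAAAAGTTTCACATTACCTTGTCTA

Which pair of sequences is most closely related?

taxon1 and taxon2

taxon1–taxon2: 4/25 differ, p = 0.160, d = 0.180.
taxon1–taxon3: 9/25 differ, p = 0.360, d = 0.490.
taxon2–taxon3: 9/25 differ, p = 0.360, d = 0.490.
The smallest distance is between taxon1 and taxon2.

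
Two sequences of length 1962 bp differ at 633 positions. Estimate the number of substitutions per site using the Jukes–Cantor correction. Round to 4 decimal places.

0.4218

p = 633/1962 ≈ 0.32263.
d = −(3/4) ln(1 − 4p/3) = −0.75 ln(1 − 0.430173) = −0.75 ln(0.569827)
  = −0.75 × (-0.562422) = 0.421817 substitutions/site.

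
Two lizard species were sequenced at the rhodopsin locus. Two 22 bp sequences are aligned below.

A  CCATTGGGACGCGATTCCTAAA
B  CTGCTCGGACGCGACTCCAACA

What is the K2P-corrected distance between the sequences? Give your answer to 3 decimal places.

Of 22 sites, 4 differences are transitions and 3 are transversions, so P = 4/22 ≈ 0.181818 and Q = 3/22 ≈ 0.136364.
Under the Kimura two-parameter model, d = −½ ln(1 − 2P − Q) − ¼ ln(1 − 2Q).
1 − 2P − Q = 0.5, giving −½ ln(0.5) = 0.346574.
1 − 2Q = 0.727272, giving −¼ ln(0.727272) = 0.079614.
d = 0.346574 + 0.079614 = 0.426188.

0.426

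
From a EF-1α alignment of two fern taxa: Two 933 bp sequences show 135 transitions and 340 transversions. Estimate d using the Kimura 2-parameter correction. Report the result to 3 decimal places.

P = 135/933 ≈ 0.144695 and Q = 340/933 ≈ 0.364416.
Under the Kimura two-parameter model, d = −½ ln(1 − 2P − Q) − ¼ ln(1 − 2Q).
1 − 2P − Q = 0.346194, giving −½ ln(0.346194) = 0.530378.
1 − 2Q = 0.271168, giving −¼ ln(0.271168) = 0.326254.
d = 0.530378 + 0.326254 = 0.856632.

0.857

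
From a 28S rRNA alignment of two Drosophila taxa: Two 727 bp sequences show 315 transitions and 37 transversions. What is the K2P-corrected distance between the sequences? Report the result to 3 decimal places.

1.274

P = 315/727 ≈ 0.433287 and Q = 37/727 ≈ 0.050894.
Under the Kimura two-parameter model, d = −½ ln(1 − 2P − Q) − ¼ ln(1 − 2Q).
1 − 2P − Q = 0.082532, giving −½ ln(0.082532) = 1.247285.
1 − 2Q = 0.898212, giving −¼ ln(0.898212) = 0.026837.
d = 1.247285 + 0.026837 = 1.274122.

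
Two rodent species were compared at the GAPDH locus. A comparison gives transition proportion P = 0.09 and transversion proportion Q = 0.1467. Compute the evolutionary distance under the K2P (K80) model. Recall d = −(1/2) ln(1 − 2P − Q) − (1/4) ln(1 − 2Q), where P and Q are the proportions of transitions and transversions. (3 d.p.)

0.285

Under the Kimura two-parameter model, d = −½ ln(1 − 2P − Q) − ¼ ln(1 − 2Q).
1 − 2P − Q = 0.6733, giving −½ ln(0.6733) = 0.197782.
1 − 2Q = 0.7066, giving −¼ ln(0.7066) = 0.086823.
d = 0.197782 + 0.086823 = 0.284605.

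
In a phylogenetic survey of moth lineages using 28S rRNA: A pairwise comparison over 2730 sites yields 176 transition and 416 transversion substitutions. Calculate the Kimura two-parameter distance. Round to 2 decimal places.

0.26

P = 176/2730 ≈ 0.064469 and Q = 416/2730 ≈ 0.152381.
Under the Kimura two-parameter model, d = −½ ln(1 − 2P − Q) − ¼ ln(1 − 2Q).
1 − 2P − Q = 0.718681, giving −½ ln(0.718681) = 0.165169.
1 − 2Q = 0.695238, giving −¼ ln(0.695238) = 0.090875.
d = 0.165169 + 0.090875 = 0.256044.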